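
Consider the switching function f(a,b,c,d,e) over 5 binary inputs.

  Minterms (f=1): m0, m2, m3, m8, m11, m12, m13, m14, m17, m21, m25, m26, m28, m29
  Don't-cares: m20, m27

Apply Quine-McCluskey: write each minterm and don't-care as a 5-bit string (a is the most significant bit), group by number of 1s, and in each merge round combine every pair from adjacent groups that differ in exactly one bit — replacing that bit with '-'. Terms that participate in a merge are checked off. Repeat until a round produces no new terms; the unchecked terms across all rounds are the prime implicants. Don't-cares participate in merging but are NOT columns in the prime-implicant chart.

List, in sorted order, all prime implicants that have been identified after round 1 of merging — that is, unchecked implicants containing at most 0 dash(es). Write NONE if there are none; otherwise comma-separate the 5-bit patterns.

Round 0: 00000✓ 00010✓ 00011✓ 01000✓ 01011✓ 01100✓ 01101✓ 01110✓ 10001✓ 10100✓ 10101✓ 11001✓ 11010✓ 11011✓ 11100✓ 11101✓
Round 1: -1011 -1100✓ -1101✓ 0-000 0-011 000-0 0001- 01-00 011-0 0110-✓ 1-001✓ 1-100✓ 1-101✓ 10-01✓ 1010-✓ 11-01✓ 110-1 1101- 1110-✓
Round 2: -110- 1--01 1-10-
PIs = {-1011, -110-, 0-000, 0-011, 000-0, 0001-, 01-00, 011-0, 1--01, 1-10-, 110-1, 1101-}

NONE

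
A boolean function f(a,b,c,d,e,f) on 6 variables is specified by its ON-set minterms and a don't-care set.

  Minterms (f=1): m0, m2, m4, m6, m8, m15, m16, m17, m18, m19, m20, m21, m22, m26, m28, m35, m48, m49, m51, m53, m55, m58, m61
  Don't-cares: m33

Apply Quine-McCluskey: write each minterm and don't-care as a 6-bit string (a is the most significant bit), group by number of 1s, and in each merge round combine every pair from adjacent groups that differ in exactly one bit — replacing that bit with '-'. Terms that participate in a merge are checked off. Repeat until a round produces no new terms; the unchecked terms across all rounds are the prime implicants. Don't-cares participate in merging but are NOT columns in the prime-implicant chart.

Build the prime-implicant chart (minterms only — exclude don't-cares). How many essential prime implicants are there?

Round 0: 000000✓ 000010✓ 000100✓ 000110✓ 001000✓ 001111 010000✓ 010001✓ 010010✓ 010011✓ 010100✓ 010101✓ 010110✓ 011010✓ 011100✓ 100001✓ 100011✓ 110000✓ 110001✓ 110011✓ 110101✓ 110111✓ 111010✓ 111101✓
Round 1: -10000✓ -10001✓ -10011✓ -10101✓ -11010 0-0000✓ 0-0010✓ 0-0100✓ 0-0110✓ 00-000 000-00✓ 000-10✓ 0000-0✓ 0001-0✓ 01-010 01-100 010-00✓ 010-01✓ 010-10✓ 0100-0✓ 0100-1✓ 01000-✓ 01001-✓ 0101-0✓ 01010-✓ 1-0001✓ 1-0011✓ 1000-1✓ 11-101 110-01✓ 110-11✓ 1100-1✓ 11000-✓ 1101-1✓
Round 2: -10-01 -100-1 -1000- 0-0-00✓ 0-0-10✓ 0-00-0✓ 0-01-0✓ 000--0✓ 010--0✓ 010-0- 0100-- 1-00-1 110--1
Round 3: 0-0--0
PIs = {-10-01, -100-1, -1000-, -11010, 0-0--0, 00-000, 001111, 01-010, 01-100, 010-0-, 0100--, 1-00-1, 11-101, 110--1}
Coverage chart:
  m0: 0-0--0,00-000
  m2: 0-0--0 ←essential
  m4: 0-0--0 ←essential
  m6: 0-0--0 ←essential
  m8: 00-000 ←essential
  m15: 001111 ←essential
  m16: -1000-,0-0--0,010-0-,0100--
  m17: -10-01,-100-1,-1000-,010-0-,0100--
  m18: 0-0--0,01-010,0100--
  m19: -100-1,0100--
  m20: 0-0--0,01-100,010-0-
  m21: -10-01,010-0-
  m22: 0-0--0 ←essential
  m26: -11010,01-010
  m28: 01-100 ←essential
  m35: 1-00-1 ←essential
  m48: -1000- ←essential
  m49: -10-01,-100-1,-1000-,1-00-1,110--1
  m51: -100-1,1-00-1,110--1
  m53: -10-01,11-101,110--1
  m55: 110--1 ←essential
  m58: -11010 ←essential
  m61: 11-101 ←essential
Essential: -1000-, -11010, 0-0--0, 00-000, 001111, 01-100, 1-00-1, 11-101, 110--1

9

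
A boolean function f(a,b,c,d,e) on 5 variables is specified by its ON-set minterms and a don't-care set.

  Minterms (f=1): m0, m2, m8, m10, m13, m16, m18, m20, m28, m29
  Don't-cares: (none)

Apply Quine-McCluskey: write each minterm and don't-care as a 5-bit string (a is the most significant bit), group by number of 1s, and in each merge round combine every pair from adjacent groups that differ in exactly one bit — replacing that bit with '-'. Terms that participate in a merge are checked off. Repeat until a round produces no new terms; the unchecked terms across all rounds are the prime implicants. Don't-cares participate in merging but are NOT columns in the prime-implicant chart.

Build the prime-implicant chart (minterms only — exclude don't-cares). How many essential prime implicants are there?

3

size-2^0 implicants → 00000(✓)  00010(✓)  01000(✓)  01010(✓)  01101(✓)  10000(✓)  10010(✓)  10100(✓)  11100(✓)  11101(✓)
size-2^1 implicants → -0000(✓)  -0010(✓)  -1101  0-000(✓)  0-010(✓)  000-0(✓)  010-0(✓)  1-100  10-00  100-0(✓)  1110-
size-2^2 implicants → -00-0  0-0-0
Unchecked terms (primes): -00-0, -1101, 0-0-0, 1-100, 10-00, 1110-
Minterm coverage:
  m0 ⊆ -00-0,0-0-0
  m2 ⊆ -00-0,0-0-0
  m8 ⊆ 0-0-0 [E]
  m10 ⊆ 0-0-0 [E]
  m13 ⊆ -1101 [E]
  m16 ⊆ -00-0,10-00
  m18 ⊆ -00-0 [E]
  m20 ⊆ 1-100,10-00
  m28 ⊆ 1-100,1110-
  m29 ⊆ -1101,1110-
E = {-00-0, -1101, 0-0-0}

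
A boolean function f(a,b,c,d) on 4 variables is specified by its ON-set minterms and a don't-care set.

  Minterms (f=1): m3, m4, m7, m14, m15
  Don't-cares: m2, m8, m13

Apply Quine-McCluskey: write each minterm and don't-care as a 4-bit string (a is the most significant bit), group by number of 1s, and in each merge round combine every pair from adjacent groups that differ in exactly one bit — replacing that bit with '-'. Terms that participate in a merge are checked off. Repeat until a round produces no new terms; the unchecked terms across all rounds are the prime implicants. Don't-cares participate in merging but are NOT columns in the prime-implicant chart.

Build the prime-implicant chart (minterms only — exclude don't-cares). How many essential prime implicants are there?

2

size-2^0 implicants → 0010(✓)  0011(✓)  0100  0111(✓)  1000  1101(✓)  1110(✓)  1111(✓)
size-2^1 implicants → -111  0-11  001-  11-1  111-
Unchecked terms (primes): -111, 0-11, 001-, 0100, 1000, 11-1, 111-
Minterm coverage:
  m3 ⊆ 0-11,001-
  m4 ⊆ 0100 [E]
  m7 ⊆ -111,0-11
  m14 ⊆ 111- [E]
  m15 ⊆ -111,11-1,111-
E = {0100, 111-}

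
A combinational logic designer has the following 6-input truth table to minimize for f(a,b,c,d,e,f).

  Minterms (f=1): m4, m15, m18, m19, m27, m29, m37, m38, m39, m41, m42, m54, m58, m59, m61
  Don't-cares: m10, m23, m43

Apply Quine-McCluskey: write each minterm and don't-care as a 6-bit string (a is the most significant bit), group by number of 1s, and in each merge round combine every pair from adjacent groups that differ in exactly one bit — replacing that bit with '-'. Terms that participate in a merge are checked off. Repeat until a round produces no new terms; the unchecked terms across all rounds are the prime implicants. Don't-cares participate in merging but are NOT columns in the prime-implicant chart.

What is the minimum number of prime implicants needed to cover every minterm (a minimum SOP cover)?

9

Round 0: 000100 001010✓ 001111 010010✓ 010011✓ 010111✓ 011011✓ 011101✓ 100101✓ 100110✓ 100111✓ 101001✓ 101010✓ 101011✓ 110110✓ 111010✓ 111011✓ 111101✓
Round 1: -01010 -11011 -11101 01-011 010-11 01001- 1-0110 1-1010✓ 1-1011✓ 1001-1 10011- 1010-1 10101-✓ 11101-✓
Round 2: 1-101-
PIs = {-01010, -11011, -11101, 000100, 001111, 01-011, 010-11, 01001-, 1-0110, 1-101-, 1001-1, 10011-, 1010-1}
Coverage chart:
  m4: 000100 ←essential
  m15: 001111 ←essential
  m18: 01001- ←essential
  m19: 01-011,010-11,01001-
  m27: -11011,01-011
  m29: -11101 ←essential
  m37: 1001-1 ←essential
  m38: 1-0110,10011-
  m39: 1001-1,10011-
  m41: 1010-1 ←essential
  m42: -01010,1-101-
  m54: 1-0110 ←essential
  m58: 1-101- ←essential
  m59: -11011,1-101-
  m61: -11101 ←essential
Essential: -11101, 000100, 001111, 01001-, 1-0110, 1-101-, 1001-1, 1010-1
Petrick residual → -11011
Min cover (9 terms): bcd'ef + bcde'f + a'b'c'de'f' + a'b'cdef + a'bc'd'e + ac'def' + acd'e + ab'c'df + ab'cd'f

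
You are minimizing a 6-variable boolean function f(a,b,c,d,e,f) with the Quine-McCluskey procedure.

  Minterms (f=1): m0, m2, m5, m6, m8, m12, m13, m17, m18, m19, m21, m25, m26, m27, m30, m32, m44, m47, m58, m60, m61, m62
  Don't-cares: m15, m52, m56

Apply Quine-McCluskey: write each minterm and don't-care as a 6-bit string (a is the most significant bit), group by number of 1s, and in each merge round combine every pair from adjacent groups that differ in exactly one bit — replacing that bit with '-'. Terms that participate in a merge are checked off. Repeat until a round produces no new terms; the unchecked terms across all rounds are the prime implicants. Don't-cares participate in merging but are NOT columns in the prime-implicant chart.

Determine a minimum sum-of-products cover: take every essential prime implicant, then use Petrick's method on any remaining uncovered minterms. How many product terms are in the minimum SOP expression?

size-2^0 implicants → 000000(✓)  000010(✓)  000101(✓)  000110(✓)  001000(✓)  001100(✓)  001101(✓)  001111(✓)  010001(✓)  010010(✓)  010011(✓)  010101(✓)  011001(✓)  011010(✓)  011011(✓)  011110(✓)  100000(✓)  101100(✓)  101111(✓)  110100(✓)  111000(✓)  111010(✓)  111100(✓)  111101(✓)  111110(✓)
size-2^1 implicants → -00000  -01100  -01111  -11010(✓)  -11110(✓)  0-0010  0-0101  00-000  00-101  000-10  0000-0  001-00  0011-1  00110-  01-001(✓)  01-010(✓)  01-011(✓)  010-01  0100-1(✓)  01001-(✓)  011-10(✓)  0110-1(✓)  01101-(✓)  1-1100  11-100  111-00(✓)  111-10(✓)  1110-0(✓)  1111-0(✓)  11110-
size-2^2 implicants → -11-10  01-0-1  01-01-  111--0
Unchecked terms (primes): -00000, -01100, -01111, -11-10, 0-0010, 0-0101, 00-000, 00-101, 000-10, 0000-0, 001-00, 0011-1, 00110-, 01-0-1, 01-01-, 010-01, 1-1100, 11-100, 111--0, 11110-
Minterm coverage:
  m0 ⊆ -00000,00-000,0000-0
  m2 ⊆ 0-0010,000-10,0000-0
  m5 ⊆ 0-0101,00-101
  m6 ⊆ 000-10 [E]
  m8 ⊆ 00-000,001-00
  m12 ⊆ -01100,001-00,00110-
  m13 ⊆ 00-101,0011-1,00110-
  m17 ⊆ 01-0-1,010-01
  m18 ⊆ 0-0010,01-01-
  m19 ⊆ 01-0-1,01-01-
  m21 ⊆ 0-0101,010-01
  m25 ⊆ 01-0-1 [E]
  m26 ⊆ -11-10,01-01-
  m27 ⊆ 01-0-1,01-01-
  m30 ⊆ -11-10 [E]
  m32 ⊆ -00000 [E]
  m44 ⊆ -01100,1-1100
  m47 ⊆ -01111 [E]
  m58 ⊆ -11-10,111--0
  m60 ⊆ 1-1100,11-100,111--0,11110-
  m61 ⊆ 11110- [E]
  m62 ⊆ -11-10,111--0
E = {-00000, -01111, -11-10, 000-10, 01-0-1, 11110-}
Petrick residual → -01100, 0-0010, 0-0101, 00-000, 00-101
Cover = b'c'd'e'f' + b'cde'f' + b'cdef + bcef' + a'c'd'ef' + a'c'de'f + a'b'd'e'f' + a'b'de'f + a'b'c'ef' + a'bd'f + abcde'  |cover|=11

11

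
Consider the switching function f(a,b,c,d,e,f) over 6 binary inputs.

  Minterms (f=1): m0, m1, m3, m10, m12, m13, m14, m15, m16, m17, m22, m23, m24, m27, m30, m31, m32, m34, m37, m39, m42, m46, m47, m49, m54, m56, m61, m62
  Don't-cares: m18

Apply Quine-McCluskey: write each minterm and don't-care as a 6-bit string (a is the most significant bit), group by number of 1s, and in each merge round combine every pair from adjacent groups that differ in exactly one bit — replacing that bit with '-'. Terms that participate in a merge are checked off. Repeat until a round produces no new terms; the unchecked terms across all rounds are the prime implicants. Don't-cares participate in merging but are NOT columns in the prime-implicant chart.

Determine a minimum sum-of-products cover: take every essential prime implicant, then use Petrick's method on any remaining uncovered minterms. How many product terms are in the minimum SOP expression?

[col 0] 000000*, 000001*, 000011*, 001010*, 001100*, 001101*, 001110*, 001111*, 010000*, 010001*, 010010*, 010110*, 010111*, 011000*, 011011*, 011110*, 011111*, 100000*, 100010*, 100101*, 100111*, 101010*, 101110*, 101111*, 110001*, 110110*, 111000*, 111101, 111110*
[col 1] -00000, -01010*, -01110*, -01111*, -10001, -10110*, -11000, -11110*, 0-0000*, 0-0001*, 0-1110*, 0-1111*, 0000-1, 00000-*, 001-10*, 0011-0*, 0011-1*, 00110-*, 00111-*, 01-000, 01-110*, 01-111*, 010-10, 0100-0, 01000-*, 01011-*, 011-11, 01111-*, 1-1110*, 10-010, 10-111, 1000-0, 1001-1, 101-10*, 10111-*, 11-110*
[col 2] --1110, -01-10, -0111-, -1-110, 0-000-, 0-111-, 0011--, 01-11-
Prime implicants: --1110, -00000, -01-10, -0111-, -1-110, -10001, -11000, 0-000-, 0-111-, 0000-1, 0011--, 01-000, 01-11-, 010-10, 0100-0, 011-11, 10-010, 10-111, 1000-0, 1001-1, 111101
PI chart (minterm → PIs covering it):
  0 | -00000,0-000-
  1 | 0-000-,0000-1
  3 | 0000-1  (sole → essential)
  10 | -01-10  (sole → essential)
  12 | 0011--  (sole → essential)
  13 | 0011--  (sole → essential)
  14 | --1110,-01-10,-0111-,0-111-,0011--
  15 | -0111-,0-111-,0011--
  16 | 0-000-,01-000,0100-0
  17 | -10001,0-000-
  22 | -1-110,01-11-,010-10
  23 | 01-11-  (sole → essential)
  24 | -11000,01-000
  27 | 011-11  (sole → essential)
  30 | --1110,-1-110,0-111-,01-11-
  31 | 0-111-,01-11-,011-11
  32 | -00000,1000-0
  34 | 10-010,1000-0
  37 | 1001-1  (sole → essential)
  39 | 10-111,1001-1
  42 | -01-10,10-010
  46 | --1110,-01-10,-0111-
  47 | -0111-,10-111
  49 | -10001  (sole → essential)
  54 | -1-110  (sole → essential)
  56 | -11000  (sole → essential)
  61 | 111101  (sole → essential)
  62 | --1110,-1-110
Essential prime implicants: -01-10, -1-110, -10001, -11000, 0000-1, 0011--, 01-11-, 011-11, 1001-1, 111101
Petrick residual → -0111-, 0-000-, 1000-0
Minimum SOP uses 13 PIs: b'cef' + b'cde + bdef' + bc'd'e'f + bcd'e'f' + a'c'd'e' + a'b'c'd'f + a'b'cd + a'bde + a'bcef + ab'c'd'f' + ab'c'df + abcde'f

13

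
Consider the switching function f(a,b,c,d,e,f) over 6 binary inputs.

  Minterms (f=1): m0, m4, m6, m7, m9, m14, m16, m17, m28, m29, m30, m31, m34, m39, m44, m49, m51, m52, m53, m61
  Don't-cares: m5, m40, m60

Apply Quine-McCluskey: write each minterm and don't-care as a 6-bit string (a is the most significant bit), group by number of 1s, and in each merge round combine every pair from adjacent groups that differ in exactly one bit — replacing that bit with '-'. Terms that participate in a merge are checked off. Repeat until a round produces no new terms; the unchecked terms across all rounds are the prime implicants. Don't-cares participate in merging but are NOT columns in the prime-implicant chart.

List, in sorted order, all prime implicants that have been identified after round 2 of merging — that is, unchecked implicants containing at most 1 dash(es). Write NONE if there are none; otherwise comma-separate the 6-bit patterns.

-00111, -10001, 0-0000, 0-1110, 00-110, 000-00, 001001, 01000-, 1-1100, 100010, 101-00, 110-01, 1100-1

Round 0: 000000✓ 000100✓ 000101✓ 000110✓ 000111✓ 001001 001110✓ 010000✓ 010001✓ 011100✓ 011101✓ 011110✓ 011111✓ 100010 100111✓ 101000✓ 101100✓ 110001✓ 110011✓ 110100✓ 110101✓ 111100✓ 111101✓
Round 1: -00111 -10001 -11100✓ -11101✓ 0-0000 0-1110 00-110 000-00 0001-0✓ 0001-1✓ 00010-✓ 00011-✓ 01000- 0111-0✓ 0111-1✓ 01110-✓ 01111-✓ 1-1100 101-00 11-100✓ 11-101✓ 110-01 1100-1 11010-✓ 11110-✓
Round 2: -1110- 0001-- 0111-- 11-10-
PIs = {-00111, -10001, -1110-, 0-0000, 0-1110, 00-110, 000-00, 0001--, 001001, 01000-, 0111--, 1-1100, 100010, 101-00, 11-10-, 110-01, 1100-1}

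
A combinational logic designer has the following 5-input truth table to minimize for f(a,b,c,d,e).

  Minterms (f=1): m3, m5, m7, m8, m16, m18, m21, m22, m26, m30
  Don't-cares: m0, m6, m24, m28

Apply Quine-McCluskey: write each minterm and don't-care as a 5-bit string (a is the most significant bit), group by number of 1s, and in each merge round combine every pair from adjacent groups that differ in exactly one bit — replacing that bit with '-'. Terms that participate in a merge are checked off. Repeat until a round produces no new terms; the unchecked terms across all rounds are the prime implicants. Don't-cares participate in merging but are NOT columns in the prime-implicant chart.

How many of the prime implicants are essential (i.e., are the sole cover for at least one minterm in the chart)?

size-2^0 implicants → 00000(✓)  00011(✓)  00101(✓)  00110(✓)  00111(✓)  01000(✓)  10000(✓)  10010(✓)  10101(✓)  10110(✓)  11000(✓)  11010(✓)  11100(✓)  11110(✓)
size-2^1 implicants → -0000(✓)  -0101  -0110  -1000(✓)  0-000(✓)  00-11  001-1  0011-  1-000(✓)  1-010(✓)  1-110(✓)  10-10(✓)  100-0(✓)  11-00(✓)  11-10(✓)  110-0(✓)  111-0(✓)
size-2^2 implicants → --000  1--10  1-0-0  11--0
Unchecked terms (primes): --000, -0101, -0110, 00-11, 001-1, 0011-, 1--10, 1-0-0, 11--0
Minterm coverage:
  m3 ⊆ 00-11 [E]
  m5 ⊆ -0101,001-1
  m7 ⊆ 00-11,001-1,0011-
  m8 ⊆ --000 [E]
  m16 ⊆ --000,1-0-0
  m18 ⊆ 1--10,1-0-0
  m21 ⊆ -0101 [E]
  m22 ⊆ -0110,1--10
  m26 ⊆ 1--10,1-0-0,11--0
  m30 ⊆ 1--10,11--0
E = {--000, -0101, 00-11}

3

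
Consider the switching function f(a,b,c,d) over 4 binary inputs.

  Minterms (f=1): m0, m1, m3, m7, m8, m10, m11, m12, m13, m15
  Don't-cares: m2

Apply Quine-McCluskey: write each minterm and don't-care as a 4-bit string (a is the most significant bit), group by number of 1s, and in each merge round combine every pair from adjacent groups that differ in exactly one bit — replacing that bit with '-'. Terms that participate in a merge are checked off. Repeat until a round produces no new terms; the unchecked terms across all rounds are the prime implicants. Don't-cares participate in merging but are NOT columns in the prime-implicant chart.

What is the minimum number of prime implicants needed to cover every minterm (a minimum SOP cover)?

4

Round 0: 0000✓ 0001✓ 0010✓ 0011✓ 0111✓ 1000✓ 1010✓ 1011✓ 1100✓ 1101✓ 1111✓
Round 1: -000✓ -010✓ -011✓ -111✓ 0-11✓ 00-0✓ 00-1✓ 000-✓ 001-✓ 1-00 1-11✓ 10-0✓ 101-✓ 11-1 110-
Round 2: --11 -0-0 -01- 00--
PIs = {--11, -0-0, -01-, 00--, 1-00, 11-1, 110-}
Coverage chart:
  m0: -0-0,00--
  m1: 00-- ←essential
  m3: --11,-01-,00--
  m7: --11 ←essential
  m8: -0-0,1-00
  m10: -0-0,-01-
  m11: --11,-01-
  m12: 1-00,110-
  m13: 11-1,110-
  m15: --11,11-1
Essential: --11, 00--
Petrick residual → -0-0, 110-
Min cover (4 terms): cd + b'd' + a'b' + abc'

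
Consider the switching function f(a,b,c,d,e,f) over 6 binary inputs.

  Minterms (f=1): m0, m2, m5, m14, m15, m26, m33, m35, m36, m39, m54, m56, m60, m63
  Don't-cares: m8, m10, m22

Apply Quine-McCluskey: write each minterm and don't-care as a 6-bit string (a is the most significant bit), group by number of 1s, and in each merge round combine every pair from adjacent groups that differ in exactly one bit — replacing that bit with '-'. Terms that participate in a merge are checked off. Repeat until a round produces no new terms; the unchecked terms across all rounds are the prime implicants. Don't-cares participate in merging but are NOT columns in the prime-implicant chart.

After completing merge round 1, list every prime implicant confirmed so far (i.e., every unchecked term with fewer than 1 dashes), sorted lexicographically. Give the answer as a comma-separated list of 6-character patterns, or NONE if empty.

size-2^0 implicants → 000000(✓)  000010(✓)  000101  001000(✓)  001010(✓)  001110(✓)  001111(✓)  010110(✓)  011010(✓)  100001(✓)  100011(✓)  100100  100111(✓)  110110(✓)  111000(✓)  111100(✓)  111111
size-2^1 implicants → -10110  0-1010  00-000(✓)  00-010(✓)  0000-0(✓)  001-10  0010-0(✓)  00111-  100-11  1000-1  111-00
size-2^2 implicants → 00-0-0
Unchecked terms (primes): -10110, 0-1010, 00-0-0, 000101, 001-10, 00111-, 100-11, 1000-1, 100100, 111-00, 111111

000101, 100100, 111111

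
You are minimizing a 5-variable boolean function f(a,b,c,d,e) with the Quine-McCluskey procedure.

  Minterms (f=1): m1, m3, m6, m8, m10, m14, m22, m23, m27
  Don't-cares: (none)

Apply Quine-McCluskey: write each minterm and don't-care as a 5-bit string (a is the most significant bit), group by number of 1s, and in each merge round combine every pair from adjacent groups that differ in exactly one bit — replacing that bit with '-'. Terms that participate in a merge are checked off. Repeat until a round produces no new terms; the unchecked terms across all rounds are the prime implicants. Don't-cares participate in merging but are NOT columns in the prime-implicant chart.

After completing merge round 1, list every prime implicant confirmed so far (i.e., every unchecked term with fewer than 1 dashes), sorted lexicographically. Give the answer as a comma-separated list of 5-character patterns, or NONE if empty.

size-2^0 implicants → 00001(✓)  00011(✓)  00110(✓)  01000(✓)  01010(✓)  01110(✓)  10110(✓)  10111(✓)  11011
size-2^1 implicants → -0110  0-110  000-1  01-10  010-0  1011-
Unchecked terms (primes): -0110, 0-110, 000-1, 01-10, 010-0, 1011-, 11011

11011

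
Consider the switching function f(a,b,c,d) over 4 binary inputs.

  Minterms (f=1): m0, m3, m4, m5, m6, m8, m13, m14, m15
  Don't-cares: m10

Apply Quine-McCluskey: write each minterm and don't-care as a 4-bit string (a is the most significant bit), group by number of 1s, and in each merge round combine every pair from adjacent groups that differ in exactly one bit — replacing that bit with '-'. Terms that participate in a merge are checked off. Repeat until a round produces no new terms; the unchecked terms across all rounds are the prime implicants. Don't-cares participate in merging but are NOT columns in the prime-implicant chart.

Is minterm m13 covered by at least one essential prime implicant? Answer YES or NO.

Round 0: 0000✓ 0011 0100✓ 0101✓ 0110✓ 1000✓ 1010✓ 1101✓ 1110✓ 1111✓
Round 1: -000 -101 -110 0-00 01-0 010- 1-10 10-0 11-1 111-
PIs = {-000, -101, -110, 0-00, 0011, 01-0, 010-, 1-10, 10-0, 11-1, 111-}
Coverage chart:
  m0: -000,0-00
  m3: 0011 ←essential
  m4: 0-00,01-0,010-
  m5: -101,010-
  m6: -110,01-0
  m8: -000,10-0
  m13: -101,11-1
  m14: -110,1-10,111-
  m15: 11-1,111-
Essential: 0011

NO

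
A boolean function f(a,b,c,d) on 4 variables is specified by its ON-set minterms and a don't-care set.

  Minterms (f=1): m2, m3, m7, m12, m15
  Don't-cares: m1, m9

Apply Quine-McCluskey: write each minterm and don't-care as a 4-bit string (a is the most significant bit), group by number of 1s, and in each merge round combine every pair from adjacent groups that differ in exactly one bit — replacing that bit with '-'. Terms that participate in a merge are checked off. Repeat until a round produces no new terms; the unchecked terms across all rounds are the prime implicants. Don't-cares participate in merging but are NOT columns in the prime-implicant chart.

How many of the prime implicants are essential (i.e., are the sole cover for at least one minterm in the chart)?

3

Round 0: 0001✓ 0010✓ 0011✓ 0111✓ 1001✓ 1100 1111✓
Round 1: -001 -111 0-11 00-1 001-
PIs = {-001, -111, 0-11, 00-1, 001-, 1100}
Coverage chart:
  m2: 001- ←essential
  m3: 0-11,00-1,001-
  m7: -111,0-11
  m12: 1100 ←essential
  m15: -111 ←essential
Essential: -111, 001-, 1100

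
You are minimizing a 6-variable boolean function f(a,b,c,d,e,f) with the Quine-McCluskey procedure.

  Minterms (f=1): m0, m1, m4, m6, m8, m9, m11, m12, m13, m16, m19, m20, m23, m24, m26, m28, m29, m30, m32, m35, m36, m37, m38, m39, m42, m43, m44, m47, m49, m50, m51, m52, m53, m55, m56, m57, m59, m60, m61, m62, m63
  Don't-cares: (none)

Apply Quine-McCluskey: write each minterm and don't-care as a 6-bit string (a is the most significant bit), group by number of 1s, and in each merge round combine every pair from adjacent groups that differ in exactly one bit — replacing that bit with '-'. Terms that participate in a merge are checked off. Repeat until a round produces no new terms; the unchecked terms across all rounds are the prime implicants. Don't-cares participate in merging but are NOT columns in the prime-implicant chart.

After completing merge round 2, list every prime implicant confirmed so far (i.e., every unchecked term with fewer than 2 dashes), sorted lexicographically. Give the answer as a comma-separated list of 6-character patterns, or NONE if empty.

Round 0: 000000✓ 000001✓ 000100✓ 000110✓ 001000✓ 001001✓ 001011✓ 001100✓ 001101✓ 010000✓ 010011✓ 010100✓ 010111✓ 011000✓ 011010✓ 011100✓ 011101✓ 011110✓ 100000✓ 100011✓ 100100✓ 100101✓ 100110✓ 100111✓ 101010✓ 101011✓ 101100✓ 101111✓ 110001✓ 110010✓ 110011✓ 110100✓ 110101✓ 110111✓ 111000✓ 111001✓ 111011✓ 111100✓ 111101✓ 111110✓ 111111✓
Round 1: -00000✓ -00100✓ -00110✓ -01011 -01100✓ -10011✓ -10100✓ -10111✓ -11000✓ -11100✓ -11101✓ -11110✓ 0-0000✓ 0-0100✓ 0-1000✓ 0-1100✓ 0-1101✓ 00-000✓ 00-001✓ 00-100✓ 000-00✓ 00000-✓ 0001-0✓ 001-00✓ 001-01✓ 0010-1 00100-✓ 00110-✓ 01-000✓ 01-100✓ 010-00✓ 010-11✓ 011-00✓ 011-10✓ 0110-0✓ 0111-0✓ 01110-✓ 1-0011✓ 1-0100✓ 1-0101✓ 1-0111✓ 1-1011✓ 1-1100✓ 1-1111✓ 10-011✓ 10-100✓ 10-111✓ 100-00✓ 100-11✓ 1001-0✓ 1001-1✓ 10010-✓ 10011-✓ 101-11✓ 10101- 11-001✓ 11-011✓ 11-100✓ 11-101✓ 11-111✓ 110-01✓ 110-11✓ 1100-1✓ 11001- 1101-1✓ 11010-✓ 111-00✓ 111-01✓ 111-11✓ 1110-1✓ 11100-✓ 1111-0✓ 1111-1✓ 11110-✓ 11111-✓
Round 2: --0100✓ --1100✓ -0-100✓ -00-00 -001-0 -1-100✓ -10-11 -11-00 -111-0 -1110- 0--000✓ 0--100✓ 0-0-00✓ 0-1-00✓ 0-110- 00--00✓ 00-00- 001-0- 01--00✓ 011--0 1--011✓ 1--100✓ 1--111✓ 1-0-11✓ 1-01-1 1-010- 1-1-11✓ 10--11✓ 1001-- 11--01✓ 11--11✓ 11-0-1✓ 11-1-1✓ 11-10- 110--1✓ 111--1✓ 111-0- 1111--
Round 3: ---100 0---00 1---11 11---1
PIs = {---100, -00-00, -001-0, -01011, -10-11, -11-00, -111-0, -1110-, 0---00, 0-110-, 00-00-, 001-0-, 0010-1, 011--0, 1---11, 1-01-1, 1-010-, 1001--, 10101-, 11---1, 11-10-, 11001-, 111-0-, 1111--}

-01011, 0010-1, 10101-, 11001-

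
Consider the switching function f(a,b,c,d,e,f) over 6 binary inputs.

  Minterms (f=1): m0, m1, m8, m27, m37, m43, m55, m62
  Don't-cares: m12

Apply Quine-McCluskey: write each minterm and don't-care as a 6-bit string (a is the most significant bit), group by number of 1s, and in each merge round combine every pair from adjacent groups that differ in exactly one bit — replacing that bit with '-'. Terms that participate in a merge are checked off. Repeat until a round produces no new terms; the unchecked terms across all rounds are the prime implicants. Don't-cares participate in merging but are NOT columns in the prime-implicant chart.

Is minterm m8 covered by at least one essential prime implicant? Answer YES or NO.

NO

Round 0: 000000✓ 000001✓ 001000✓ 001100✓ 011011 100101 101011 110111 111110
Round 1: 00-000 00000- 001-00
PIs = {00-000, 00000-, 001-00, 011011, 100101, 101011, 110111, 111110}
Coverage chart:
  m0: 00-000,00000-
  m1: 00000- ←essential
  m8: 00-000,001-00
  m27: 011011 ←essential
  m37: 100101 ←essential
  m43: 101011 ←essential
  m55: 110111 ←essential
  m62: 111110 ←essential
Essential: 00000-, 011011, 100101, 101011, 110111, 111110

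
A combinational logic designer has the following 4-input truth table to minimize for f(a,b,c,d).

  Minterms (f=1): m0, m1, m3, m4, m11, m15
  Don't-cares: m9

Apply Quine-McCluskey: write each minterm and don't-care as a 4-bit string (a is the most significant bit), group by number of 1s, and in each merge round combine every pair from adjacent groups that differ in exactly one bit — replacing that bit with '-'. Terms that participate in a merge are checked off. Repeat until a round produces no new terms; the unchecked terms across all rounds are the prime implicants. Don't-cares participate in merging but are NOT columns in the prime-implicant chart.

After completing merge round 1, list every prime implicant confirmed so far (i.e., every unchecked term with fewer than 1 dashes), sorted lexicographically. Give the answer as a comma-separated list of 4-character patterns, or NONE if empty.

NONE

[col 0] 0000*, 0001*, 0011*, 0100*, 1001*, 1011*, 1111*
[col 1] -001*, -011*, 0-00, 00-1*, 000-, 1-11, 10-1*
[col 2] -0-1
Prime implicants: -0-1, 0-00, 000-, 1-11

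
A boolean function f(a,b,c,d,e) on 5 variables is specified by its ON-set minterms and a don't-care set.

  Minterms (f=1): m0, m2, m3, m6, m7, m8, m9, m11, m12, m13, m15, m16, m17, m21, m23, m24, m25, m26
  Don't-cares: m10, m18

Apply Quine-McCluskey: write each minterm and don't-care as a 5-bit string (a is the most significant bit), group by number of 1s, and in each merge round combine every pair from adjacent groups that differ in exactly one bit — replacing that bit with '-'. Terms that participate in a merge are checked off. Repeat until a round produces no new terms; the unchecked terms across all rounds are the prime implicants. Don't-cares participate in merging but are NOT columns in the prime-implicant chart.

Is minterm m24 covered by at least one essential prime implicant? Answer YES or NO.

YES

Round 0: 00000✓ 00010✓ 00011✓ 00110✓ 00111✓ 01000✓ 01001✓ 01010✓ 01011✓ 01100✓ 01101✓ 01111✓ 10000✓ 10001✓ 10010✓ 10101✓ 10111✓ 11000✓ 11001✓ 11010✓
Round 1: -0000✓ -0010✓ -0111 -1000✓ -1001✓ -1010✓ 0-000✓ 0-010✓ 0-011✓ 0-111✓ 00-10✓ 00-11✓ 000-0✓ 0001-✓ 0011-✓ 01-00✓ 01-01✓ 01-11✓ 010-0✓ 010-1✓ 0100-✓ 0101-✓ 011-1✓ 0110-✓ 1-000✓ 1-001✓ 1-010✓ 10-01 100-0✓ 1000-✓ 101-1 110-0✓ 1100-✓
Round 2: --000✓ --010✓ -00-0✓ -10-0✓ -100- 0--11 0-0-0✓ 0-01- 00-1- 01--1 01-0- 010-- 1-0-0✓ 1-00-
Round 3: --0-0
PIs = {--0-0, -0111, -100-, 0--11, 0-01-, 00-1-, 01--1, 01-0-, 010--, 1-00-, 10-01, 101-1}
Coverage chart:
  m0: --0-0 ←essential
  m2: --0-0,0-01-,00-1-
  m3: 0--11,0-01-,00-1-
  m6: 00-1- ←essential
  m7: -0111,0--11,00-1-
  m8: --0-0,-100-,01-0-,010--
  m9: -100-,01--1,01-0-,010--
  m11: 0--11,0-01-,01--1,010--
  m12: 01-0- ←essential
  m13: 01--1,01-0-
  m15: 0--11,01--1
  m16: --0-0,1-00-
  m17: 1-00-,10-01
  m21: 10-01,101-1
  m23: -0111,101-1
  m24: --0-0,-100-,1-00-
  m25: -100-,1-00-
  m26: --0-0 ←essential
Essential: --0-0, 00-1-, 01-0-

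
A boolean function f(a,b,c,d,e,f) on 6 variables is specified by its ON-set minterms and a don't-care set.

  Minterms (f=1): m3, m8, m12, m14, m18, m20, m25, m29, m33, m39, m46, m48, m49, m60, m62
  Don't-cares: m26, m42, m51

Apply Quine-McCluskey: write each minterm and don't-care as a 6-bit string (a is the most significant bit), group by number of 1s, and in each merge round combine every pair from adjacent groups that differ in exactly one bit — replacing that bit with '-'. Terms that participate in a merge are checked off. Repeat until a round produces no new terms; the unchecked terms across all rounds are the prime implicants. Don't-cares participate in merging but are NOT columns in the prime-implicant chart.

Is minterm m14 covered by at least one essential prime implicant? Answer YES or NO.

NO

Round 0: 000011 001000✓ 001100✓ 001110✓ 010010✓ 010100 011001✓ 011010✓ 011101✓ 100001✓ 100111 101010✓ 101110✓ 110000✓ 110001✓ 110011✓ 111100✓ 111110✓
Round 1: -01110 001-00 0011-0 01-010 011-01 1-0001 1-1110 101-10 1100-1 11000- 1111-0
PIs = {-01110, 000011, 001-00, 0011-0, 01-010, 010100, 011-01, 1-0001, 1-1110, 100111, 101-10, 1100-1, 11000-, 1111-0}
Coverage chart:
  m3: 000011 ←essential
  m8: 001-00 ←essential
  m12: 001-00,0011-0
  m14: -01110,0011-0
  m18: 01-010 ←essential
  m20: 010100 ←essential
  m25: 011-01 ←essential
  m29: 011-01 ←essential
  m33: 1-0001 ←essential
  m39: 100111 ←essential
  m46: -01110,1-1110,101-10
  m48: 11000- ←essential
  m49: 1-0001,1100-1,11000-
  m60: 1111-0 ←essential
  m62: 1-1110,1111-0
Essential: 000011, 001-00, 01-010, 010100, 011-01, 1-0001, 100111, 11000-, 1111-0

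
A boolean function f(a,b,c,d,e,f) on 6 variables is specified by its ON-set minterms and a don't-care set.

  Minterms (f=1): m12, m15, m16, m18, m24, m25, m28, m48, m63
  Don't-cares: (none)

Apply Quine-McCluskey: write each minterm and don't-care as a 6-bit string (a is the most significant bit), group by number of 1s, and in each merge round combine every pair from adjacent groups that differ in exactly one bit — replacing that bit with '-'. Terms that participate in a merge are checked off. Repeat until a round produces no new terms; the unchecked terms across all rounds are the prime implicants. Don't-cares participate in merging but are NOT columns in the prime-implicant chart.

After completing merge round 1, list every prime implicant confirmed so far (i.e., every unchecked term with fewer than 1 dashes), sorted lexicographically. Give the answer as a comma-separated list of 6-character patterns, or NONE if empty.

Round 0: 001100✓ 001111 010000✓ 010010✓ 011000✓ 011001✓ 011100✓ 110000✓ 111111
Round 1: -10000 0-1100 01-000 0100-0 011-00 01100-
PIs = {-10000, 0-1100, 001111, 01-000, 0100-0, 011-00, 01100-, 111111}

001111, 111111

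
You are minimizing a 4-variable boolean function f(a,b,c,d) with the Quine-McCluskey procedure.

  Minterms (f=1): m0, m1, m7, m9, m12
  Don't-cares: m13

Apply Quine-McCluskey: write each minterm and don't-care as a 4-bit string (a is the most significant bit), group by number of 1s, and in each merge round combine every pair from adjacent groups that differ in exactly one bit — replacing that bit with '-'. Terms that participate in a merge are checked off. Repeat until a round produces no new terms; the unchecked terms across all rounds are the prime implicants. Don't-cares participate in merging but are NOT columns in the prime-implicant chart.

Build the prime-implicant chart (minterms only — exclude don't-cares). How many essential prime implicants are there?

size-2^0 implicants → 0000(✓)  0001(✓)  0111  1001(✓)  1100(✓)  1101(✓)
size-2^1 implicants → -001  000-  1-01  110-
Unchecked terms (primes): -001, 000-, 0111, 1-01, 110-
Minterm coverage:
  m0 ⊆ 000- [E]
  m1 ⊆ -001,000-
  m7 ⊆ 0111 [E]
  m9 ⊆ -001,1-01
  m12 ⊆ 110- [E]
E = {000-, 0111, 110-}

3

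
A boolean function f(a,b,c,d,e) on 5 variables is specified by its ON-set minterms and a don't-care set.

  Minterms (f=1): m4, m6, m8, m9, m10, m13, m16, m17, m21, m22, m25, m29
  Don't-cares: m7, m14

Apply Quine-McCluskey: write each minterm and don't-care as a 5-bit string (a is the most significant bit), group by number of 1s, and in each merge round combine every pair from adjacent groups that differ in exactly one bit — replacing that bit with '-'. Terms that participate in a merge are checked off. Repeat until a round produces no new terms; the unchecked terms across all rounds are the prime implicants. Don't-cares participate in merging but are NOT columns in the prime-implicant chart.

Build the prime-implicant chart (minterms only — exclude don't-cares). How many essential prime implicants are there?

Round 0: 00100✓ 00110✓ 00111✓ 01000✓ 01001✓ 01010✓ 01101✓ 01110✓ 10000✓ 10001✓ 10101✓ 10110✓ 11001✓ 11101✓
Round 1: -0110 -1001✓ -1101✓ 0-110 001-0 0011- 01-01✓ 01-10 010-0 0100- 1-001✓ 1-101✓ 10-01✓ 1000- 11-01✓
Round 2: -1-01 1--01
PIs = {-0110, -1-01, 0-110, 001-0, 0011-, 01-10, 010-0, 0100-, 1--01, 1000-}
Coverage chart:
  m4: 001-0 ←essential
  m6: -0110,0-110,001-0,0011-
  m8: 010-0,0100-
  m9: -1-01,0100-
  m10: 01-10,010-0
  m13: -1-01 ←essential
  m16: 1000- ←essential
  m17: 1--01,1000-
  m21: 1--01 ←essential
  m22: -0110 ←essential
  m25: -1-01,1--01
  m29: -1-01,1--01
Essential: -0110, -1-01, 001-0, 1--01, 1000-

5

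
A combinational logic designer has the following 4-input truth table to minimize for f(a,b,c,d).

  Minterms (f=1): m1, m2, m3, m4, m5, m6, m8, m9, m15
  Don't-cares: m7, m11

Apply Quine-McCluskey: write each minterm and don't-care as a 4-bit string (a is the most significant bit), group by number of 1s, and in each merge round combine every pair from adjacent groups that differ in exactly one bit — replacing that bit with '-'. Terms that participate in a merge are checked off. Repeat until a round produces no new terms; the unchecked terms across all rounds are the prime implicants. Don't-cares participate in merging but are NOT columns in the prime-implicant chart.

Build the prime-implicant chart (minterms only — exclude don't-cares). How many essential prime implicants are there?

size-2^0 implicants → 0001(✓)  0010(✓)  0011(✓)  0100(✓)  0101(✓)  0110(✓)  0111(✓)  1000(✓)  1001(✓)  1011(✓)  1111(✓)
size-2^1 implicants → -001(✓)  -011(✓)  -111(✓)  0-01(✓)  0-10(✓)  0-11(✓)  00-1(✓)  001-(✓)  01-0(✓)  01-1(✓)  010-(✓)  011-(✓)  1-11(✓)  10-1(✓)  100-
size-2^2 implicants → --11  -0-1  0--1  0-1-  01--
Unchecked terms (primes): --11, -0-1, 0--1, 0-1-, 01--, 100-
Minterm coverage:
  m1 ⊆ -0-1,0--1
  m2 ⊆ 0-1- [E]
  m3 ⊆ --11,-0-1,0--1,0-1-
  m4 ⊆ 01-- [E]
  m5 ⊆ 0--1,01--
  m6 ⊆ 0-1-,01--
  m8 ⊆ 100- [E]
  m9 ⊆ -0-1,100-
  m15 ⊆ --11 [E]
E = {--11, 0-1-, 01--, 100-}

4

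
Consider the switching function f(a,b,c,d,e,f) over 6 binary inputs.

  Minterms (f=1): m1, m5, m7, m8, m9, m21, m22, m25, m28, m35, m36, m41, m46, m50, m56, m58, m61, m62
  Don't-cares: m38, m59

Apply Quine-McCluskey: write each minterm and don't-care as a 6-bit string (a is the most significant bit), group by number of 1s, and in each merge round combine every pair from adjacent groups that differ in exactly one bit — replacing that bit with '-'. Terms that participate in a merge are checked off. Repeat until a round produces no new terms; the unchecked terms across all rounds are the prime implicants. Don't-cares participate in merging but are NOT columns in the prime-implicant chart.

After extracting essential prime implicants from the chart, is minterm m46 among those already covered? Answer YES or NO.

NO

Round 0: 000001✓ 000101✓ 000111✓ 001000✓ 001001✓ 010101✓ 010110 011001✓ 011100 100011 100100✓ 100110✓ 101001✓ 101110✓ 110010✓ 111000✓ 111010✓ 111011✓ 111101 111110✓
Round 1: -01001 0-0101 0-1001 00-001 000-01 0001-1 00100- 1-1110 10-110 1001-0 11-010 111-10 1110-0 11101-
PIs = {-01001, 0-0101, 0-1001, 00-001, 000-01, 0001-1, 00100-, 010110, 011100, 1-1110, 10-110, 100011, 1001-0, 11-010, 111-10, 1110-0, 11101-, 111101}
Coverage chart:
  m1: 00-001,000-01
  m5: 0-0101,000-01,0001-1
  m7: 0001-1 ←essential
  m8: 00100- ←essential
  m9: -01001,0-1001,00-001,00100-
  m21: 0-0101 ←essential
  m22: 010110 ←essential
  m25: 0-1001 ←essential
  m28: 011100 ←essential
  m35: 100011 ←essential
  m36: 1001-0 ←essential
  m41: -01001 ←essential
  m46: 1-1110,10-110
  m50: 11-010 ←essential
  m56: 1110-0 ←essential
  m58: 11-010,111-10,1110-0,11101-
  m61: 111101 ←essential
  m62: 1-1110,111-10
Essential: -01001, 0-0101, 0-1001, 0001-1, 00100-, 010110, 011100, 100011, 1001-0, 11-010, 1110-0, 111101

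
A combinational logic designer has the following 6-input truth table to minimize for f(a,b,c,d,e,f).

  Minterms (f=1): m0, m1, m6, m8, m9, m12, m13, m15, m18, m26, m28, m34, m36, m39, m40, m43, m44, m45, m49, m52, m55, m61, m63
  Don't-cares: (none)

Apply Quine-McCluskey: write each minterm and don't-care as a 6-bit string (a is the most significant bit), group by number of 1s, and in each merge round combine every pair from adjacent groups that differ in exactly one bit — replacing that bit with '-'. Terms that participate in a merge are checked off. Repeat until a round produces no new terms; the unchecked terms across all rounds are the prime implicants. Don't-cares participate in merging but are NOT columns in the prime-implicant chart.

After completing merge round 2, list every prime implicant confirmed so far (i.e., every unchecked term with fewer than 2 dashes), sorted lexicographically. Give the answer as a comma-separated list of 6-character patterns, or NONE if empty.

[col 0] 000000*, 000001*, 000110, 001000*, 001001*, 001100*, 001101*, 001111*, 010010*, 011010*, 011100*, 100010, 100100*, 100111*, 101000*, 101011, 101100*, 101101*, 110001, 110100*, 110111*, 111101*, 111111*
[col 1] -01000*, -01100*, -01101*, 0-1100, 00-000*, 00-001*, 00000-*, 001-00*, 001-01*, 00100-*, 0011-1, 00110-*, 01-010, 1-0100, 1-0111, 1-1101, 10-100, 101-00*, 10110-*, 11-111, 1111-1
[col 2] -01-00, -0110-, 00-00-, 001-0-
Prime implicants: -01-00, -0110-, 0-1100, 00-00-, 000110, 001-0-, 0011-1, 01-010, 1-0100, 1-0111, 1-1101, 10-100, 100010, 101011, 11-111, 110001, 1111-1

0-1100, 000110, 0011-1, 01-010, 1-0100, 1-0111, 1-1101, 10-100, 100010, 101011, 11-111, 110001, 1111-1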